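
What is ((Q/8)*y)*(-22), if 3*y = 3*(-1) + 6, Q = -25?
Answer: 275/4 ≈ 68.750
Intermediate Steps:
y = 1 (y = (3*(-1) + 6)/3 = (-3 + 6)/3 = (⅓)*3 = 1)
((Q/8)*y)*(-22) = (-25/8*1)*(-22) = (-25*⅛*1)*(-22) = -25/8*1*(-22) = -25/8*(-22) = 275/4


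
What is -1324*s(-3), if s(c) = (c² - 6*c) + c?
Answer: -31776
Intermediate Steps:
s(c) = c² - 5*c
-1324*s(-3) = -(-3972)*(-5 - 3) = -(-3972)*(-8) = -1324*24 = -31776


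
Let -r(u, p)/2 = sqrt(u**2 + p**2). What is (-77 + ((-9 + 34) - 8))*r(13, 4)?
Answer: 120*sqrt(185) ≈ 1632.2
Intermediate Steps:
r(u, p) = -2*sqrt(p**2 + u**2) (r(u, p) = -2*sqrt(u**2 + p**2) = -2*sqrt(p**2 + u**2))
(-77 + ((-9 + 34) - 8))*r(13, 4) = (-77 + ((-9 + 34) - 8))*(-2*sqrt(4**2 + 13**2)) = (-77 + (25 - 8))*(-2*sqrt(16 + 169)) = (-77 + 17)*(-2*sqrt(185)) = -(-120)*sqrt(185) = 120*sqrt(185)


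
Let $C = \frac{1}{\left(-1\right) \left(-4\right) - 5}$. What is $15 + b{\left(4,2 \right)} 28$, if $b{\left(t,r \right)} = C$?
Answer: $-13$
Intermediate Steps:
$C = -1$ ($C = \frac{1}{4 - 5} = \frac{1}{-1} = -1$)
$b{\left(t,r \right)} = -1$
$15 + b{\left(4,2 \right)} 28 = 15 - 28 = -13$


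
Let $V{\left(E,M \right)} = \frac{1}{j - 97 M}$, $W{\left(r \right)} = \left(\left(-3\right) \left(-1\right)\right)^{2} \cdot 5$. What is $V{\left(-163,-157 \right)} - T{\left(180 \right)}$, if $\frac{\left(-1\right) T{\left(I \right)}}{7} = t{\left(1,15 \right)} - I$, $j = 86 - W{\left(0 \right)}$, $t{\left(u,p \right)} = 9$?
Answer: $- \frac{18278189}{15270} \approx -1197.0$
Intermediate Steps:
$W{\left(r \right)} = 45$ ($W{\left(r \right)} = 3^{2} \cdot 5 = 9 \cdot 5 = 45$)
$j = 41$ ($j = 86 - 45 = 41$)
$T{\left(I \right)} = -63 + 7 I$ ($T{\left(I \right)} = - 7 \left(9 - I\right) = -63 + 7 I$)
$V{\left(E,M \right)} = \frac{1}{41 - 97 M}$
$V{\left(-163,-157 \right)} - T{\left(180 \right)} = - \frac{1}{-41 + 97 \left(-157\right)} - \left(-63 + 7 \cdot 180\right) = - \frac{1}{-41 - 15229} - \left(-63 + 1260\right) = - \frac{1}{-15270} - 1197 = \left(-1\right) \left(- \frac{1}{15270}\right) - 1197 = \frac{1}{15270} - 1197 = - \frac{18278189}{15270}$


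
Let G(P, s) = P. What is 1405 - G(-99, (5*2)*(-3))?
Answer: 1504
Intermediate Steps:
1405 - G(-99, (5*2)*(-3)) = 1405 - 1*(-99) = 1405 + 99 = 1504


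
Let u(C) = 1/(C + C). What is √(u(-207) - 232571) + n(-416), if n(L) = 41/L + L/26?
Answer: -6697/416 + I*√4429082170/138 ≈ -16.099 + 482.26*I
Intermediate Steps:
u(C) = 1/(2*C)
n(L) = 41/L + L/26 (n(L) = 41/L + L*(1/26) = 41/L + L/26)
√(u(-207) - 232571) + n(-416) = √((½)/(-207) - 232571) + (41/(-416) + (1/26)*(-416)) = √((½)*(-1/207) - 232571) + (41*(-1/416) - 16) = √(-1/414 - 232571) + (-41/416 - 16) = √(-96284395/414) - 6697/416 = I*√4429082170/138 - 6697/416 = -6697/416 + I*√4429082170/138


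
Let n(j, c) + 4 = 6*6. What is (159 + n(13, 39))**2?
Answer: 36481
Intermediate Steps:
n(j, c) = 32 (n(j, c) = -4 + 6*6 = -4 + 36 = 32)
(159 + n(13, 39))**2 = (159 + 32)**2 = 191**2 = 36481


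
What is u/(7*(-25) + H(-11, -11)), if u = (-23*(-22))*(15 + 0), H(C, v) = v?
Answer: -1265/31 ≈ -40.806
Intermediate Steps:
u = 7590 (u = 506*15 = 7590)
u/(7*(-25) + H(-11, -11)) = 7590/(7*(-25) - 11) = 7590/(-175 - 11) = 7590/(-186) = 7590*(-1/186) = -1265/31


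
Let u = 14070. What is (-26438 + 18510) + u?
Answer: 6142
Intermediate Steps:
(-26438 + 18510) + u = (-26438 + 18510) + 14070 = -7928 + 14070 = 6142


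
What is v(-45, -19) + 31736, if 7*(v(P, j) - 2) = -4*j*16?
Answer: 223382/7 ≈ 31912.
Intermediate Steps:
v(P, j) = 2 - 64*j/7 (v(P, j) = 2 + (-4*j*16)/7 = 2 + (-64*j)/7 = 2 - 64*j/7)
v(-45, -19) + 31736 = (2 - 64/7*(-19)) + 31736 = (2 + 1216/7) + 31736 = 1230/7 + 31736 = 223382/7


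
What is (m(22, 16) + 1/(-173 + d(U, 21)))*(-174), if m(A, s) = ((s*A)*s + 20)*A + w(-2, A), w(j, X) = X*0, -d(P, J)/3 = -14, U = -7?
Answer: -2834296962/131 ≈ -2.1636e+7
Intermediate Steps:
d(P, J) = 42 (d(P, J) = -3*(-14) = 42)
w(j, X) = 0
m(A, s) = A*(20 + A*s**2) (m(A, s) = ((s*A)*s + 20)*A + 0 = ((A*s)*s + 20)*A + 0 = (A*s**2 + 20)*A + 0 = (20 + A*s**2)*A + 0 = A*(20 + A*s**2) + 0 = A*(20 + A*s**2))
(m(22, 16) + 1/(-173 + d(U, 21)))*(-174) = (22*(20 + 22*16**2) + 1/(-173 + 42))*(-174) = (22*(20 + 22*256) + 1/(-131))*(-174) = (22*(20 + 5632) - 1/131)*(-174) = (22*5652 - 1/131)*(-174) = (124344 - 1/131)*(-174) = (16289063/131)*(-174) = -2834296962/131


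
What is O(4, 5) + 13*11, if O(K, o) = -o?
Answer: 138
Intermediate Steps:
O(4, 5) + 13*11 = -1*5 + 13*11 = -5 + 143 = 138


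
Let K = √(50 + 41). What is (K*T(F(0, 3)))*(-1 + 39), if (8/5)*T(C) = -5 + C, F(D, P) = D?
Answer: -475*√91/4 ≈ -1132.8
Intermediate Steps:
K = √91 ≈ 9.5394
T(C) = -25/8 + 5*C/8 (T(C) = 5*(-5 + C)/8 = -25/8 + 5*C/8)
(K*T(F(0, 3)))*(-1 + 39) = (√91*(-25/8 + (5/8)*0))*(-1 + 39) = (√91*(-25/8 + 0))*38 = (√91*(-25/8))*38 = -25*√91/8*38 = -475*√91/4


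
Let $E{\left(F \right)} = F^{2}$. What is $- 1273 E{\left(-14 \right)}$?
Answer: $-249508$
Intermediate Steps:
$- 1273 E{\left(-14 \right)} = - 1273 \left(-14\right)^{2} = \left(-1273\right) 196 = -249508$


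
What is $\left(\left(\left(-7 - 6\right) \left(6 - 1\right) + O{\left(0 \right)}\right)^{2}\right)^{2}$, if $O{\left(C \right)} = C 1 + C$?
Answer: $17850625$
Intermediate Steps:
$O{\left(C \right)} = 2 C$ ($O{\left(C \right)} = C + C = 2 C$)
$\left(\left(\left(-7 - 6\right) \left(6 - 1\right) + O{\left(0 \right)}\right)^{2}\right)^{2} = \left(\left(\left(-7 - 6\right) \left(6 - 1\right) + 2 \cdot 0\right)^{2}\right)^{2} = \left(\left(\left(-13\right) 5 + 0\right)^{2}\right)^{2} = \left(\left(-65 + 0\right)^{2}\right)^{2} = \left(\left(-65\right)^{2}\right)^{2} = 4225^{2} = 17850625$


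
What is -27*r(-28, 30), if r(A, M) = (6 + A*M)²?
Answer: -18780012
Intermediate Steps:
-27*r(-28, 30) = -27*(6 - 28*30)² = -27*(6 - 840)² = -27*(-834)² = -27*695556 = -18780012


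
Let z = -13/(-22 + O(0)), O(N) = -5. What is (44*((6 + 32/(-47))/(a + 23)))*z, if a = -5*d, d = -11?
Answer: 5500/3807 ≈ 1.4447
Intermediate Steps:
a = 55 (a = -5*(-11) = 55)
z = 13/27 (z = -13/(-22 - 5) = -13/(-27) = -13*(-1/27) = 13/27 ≈ 0.48148)
(44*((6 + 32/(-47))/(a + 23)))*z = (44*((6 + 32/(-47))/(55 + 23)))*(13/27) = (44*((6 + 32*(-1/47))/78))*(13/27) = (44*((6 - 32/47)*(1/78)))*(13/27) = (44*((250/47)*(1/78)))*(13/27) = (44*(125/1833))*(13/27) = (5500/1833)*(13/27) = 5500/3807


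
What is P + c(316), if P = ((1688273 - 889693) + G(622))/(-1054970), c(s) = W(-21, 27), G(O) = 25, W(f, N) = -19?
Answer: -4168607/210994 ≈ -19.757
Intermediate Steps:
c(s) = -19
P = -159721/210994 (P = ((1688273 - 889693) + 25)/(-1054970) = (798580 + 25)*(-1/1054970) = 798605*(-1/1054970) = -159721/210994 ≈ -0.75699)
P + c(316) = -159721/210994 - 19 = -4168607/210994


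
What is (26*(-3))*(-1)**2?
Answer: -78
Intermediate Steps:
(26*(-3))*(-1)**2 = -78*1 = -78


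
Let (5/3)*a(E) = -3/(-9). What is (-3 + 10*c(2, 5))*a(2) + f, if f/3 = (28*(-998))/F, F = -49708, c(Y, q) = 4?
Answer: 564589/62135 ≈ 9.0865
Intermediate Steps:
a(E) = 1/5 (a(E) = 3*(-3/(-9))/5 = 3*(-3*(-1/9))/5 = (3/5)*(1/3) = 1/5)
f = 20958/12427 (f = 3*((28*(-998))/(-49708)) = 3*(-27944*(-1/49708)) = 3*(6986/12427) = 20958/12427 ≈ 1.6865)
(-3 + 10*c(2, 5))*a(2) + f = (-3 + 10*4)*(1/5) + 20958/12427 = (-3 + 40)*(1/5) + 20958/12427 = 37*(1/5) + 20958/12427 = 37/5 + 20958/12427 = 564589/62135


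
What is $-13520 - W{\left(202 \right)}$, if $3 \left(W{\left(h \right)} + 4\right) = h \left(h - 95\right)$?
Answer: $- \frac{62162}{3} \approx -20721.0$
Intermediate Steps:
$W{\left(h \right)} = -4 + \frac{h \left(-95 + h\right)}{3}$ ($W{\left(h \right)} = -4 + \frac{h \left(h - 95\right)}{3} = -4 + \frac{h \left(-95 + h\right)}{3}$)
$-13520 - W{\left(202 \right)} = -13520 - \left(-4 - \frac{19190}{3} + \frac{202^{2}}{3}\right) = -13520 - \left(-4 - \frac{19190}{3} + \frac{1}{3} \cdot 40804\right) = -13520 - \left(-4 - \frac{19190}{3} + \frac{40804}{3}\right) = -13520 - \frac{21602}{3} = - \frac{62162}{3}$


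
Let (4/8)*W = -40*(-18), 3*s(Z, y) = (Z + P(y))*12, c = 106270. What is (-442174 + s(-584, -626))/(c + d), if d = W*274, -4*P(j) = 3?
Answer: -444513/500830 ≈ -0.88755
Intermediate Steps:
P(j) = -3/4 (P(j) = -1/4*3 = -3/4)
s(Z, y) = -3 + 4*Z (s(Z, y) = ((Z - 3/4)*12)/3 = ((-3/4 + Z)*12)/3 = (-9 + 12*Z)/3 = -3 + 4*Z)
W = 1440 (W = 2*(-40*(-18)) = 2*720 = 1440)
d = 394560 (d = 1440*274 = 394560)
(-442174 + s(-584, -626))/(c + d) = (-442174 + (-3 + 4*(-584)))/(106270 + 394560) = (-442174 + (-3 - 2336))/500830 = (-442174 - 2339)*(1/500830) = -444513*1/500830 = -444513/500830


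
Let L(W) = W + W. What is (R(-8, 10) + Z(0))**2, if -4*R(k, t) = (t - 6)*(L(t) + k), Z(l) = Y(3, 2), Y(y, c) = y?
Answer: 81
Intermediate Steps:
L(W) = 2*W
Z(l) = 3
R(k, t) = -(-6 + t)*(k + 2*t)/4 (R(k, t) = -(t - 6)*(2*t + k)/4 = -(-6 + t)*(k + 2*t)/4)
(R(-8, 10) + Z(0))**2 = ((3*10 - 1/2*10**2 + (3/2)*(-8) - 1/4*(-8)*10) + 3)**2 = ((30 - 1/2*100 - 12 + 20) + 3)**2 = ((30 - 50 - 12 + 20) + 3)**2 = (-12 + 3)**2 = (-9)**2 = 81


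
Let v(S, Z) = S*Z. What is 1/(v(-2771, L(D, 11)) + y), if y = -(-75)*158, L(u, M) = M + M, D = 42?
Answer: -1/49112 ≈ -2.0362e-5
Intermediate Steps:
L(u, M) = 2*M
y = 11850 (y = -75*(-158) = 11850)
1/(v(-2771, L(D, 11)) + y) = 1/(-5542*11 + 11850) = 1/(-2771*22 + 11850) = 1/(-60962 + 11850) = 1/(-49112) = -1/49112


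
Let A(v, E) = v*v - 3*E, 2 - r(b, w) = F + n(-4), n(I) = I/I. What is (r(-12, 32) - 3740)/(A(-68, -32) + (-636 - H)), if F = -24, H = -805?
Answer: -3715/4889 ≈ -0.75987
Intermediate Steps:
n(I) = 1
r(b, w) = 25 (r(b, w) = 2 - (-24 + 1) = 2 - 1*(-23) = 2 + 23 = 25)
A(v, E) = v² - 3*E
(r(-12, 32) - 3740)/(A(-68, -32) + (-636 - H)) = (25 - 3740)/(((-68)² - 3*(-32)) + (-636 - 1*(-805))) = -3715/((4624 + 96) + (-636 + 805)) = -3715/(4720 + 169) = -3715/4889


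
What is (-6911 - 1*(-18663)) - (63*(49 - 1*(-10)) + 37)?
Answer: 7998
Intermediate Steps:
(-6911 - 1*(-18663)) - (63*(49 - 1*(-10)) + 37) = (-6911 + 18663) - (63*(49 + 10) + 37) = 11752 - (63*59 + 37) = 11752 - (3717 + 37) = 11752 - 1*3754 = 11752 - 3754 = 7998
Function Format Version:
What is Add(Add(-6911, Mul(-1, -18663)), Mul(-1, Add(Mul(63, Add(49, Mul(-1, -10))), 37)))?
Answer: 7998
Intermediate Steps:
Add(Add(-6911, Mul(-1, -18663)), Mul(-1, Add(Mul(63, Add(49, Mul(-1, -10))), 37))) = Add(Add(-6911, 18663), Mul(-1, Add(Mul(63, Add(49, 10)), 37))) = Add(11752, Mul(-1, Add(Mul(63, 59), 37))) = Add(11752, Mul(-1, Add(3717, 37))) = Add(11752, Mul(-1, 3754)) = Add(11752, -3754) = 7998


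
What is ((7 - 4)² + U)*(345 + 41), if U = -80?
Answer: -27406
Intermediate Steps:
((7 - 4)² + U)*(345 + 41) = ((7 - 4)² - 80)*(345 + 41) = (3² - 80)*386 = (9 - 80)*386 = -71*386 = -27406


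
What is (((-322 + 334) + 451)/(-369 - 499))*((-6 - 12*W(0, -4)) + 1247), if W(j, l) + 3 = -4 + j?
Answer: -613475/868 ≈ -706.77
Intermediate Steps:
W(j, l) = -7 + j (W(j, l) = -3 + (-4 + j) = -7 + j)
(((-322 + 334) + 451)/(-369 - 499))*((-6 - 12*W(0, -4)) + 1247) = (((-322 + 334) + 451)/(-369 - 499))*((-6 - 12*(-7 + 0)) + 1247) = ((12 + 451)/(-868))*((-6 - 12*(-7)) + 1247) = (463*(-1/868))*((-6 + 84) + 1247) = -463*(78 + 1247)/868 = -463/868*1325 = -613475/868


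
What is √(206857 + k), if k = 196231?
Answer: 4*√25193 ≈ 634.89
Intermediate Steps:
√(206857 + k) = √(206857 + 196231) = √403088 = 4*√25193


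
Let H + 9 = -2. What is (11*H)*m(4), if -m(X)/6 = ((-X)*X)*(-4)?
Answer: 46464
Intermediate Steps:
m(X) = -24*X**2 (m(X) = -6*(-X)*X*(-4) = -6*(-X**2)*(-4) = -24*X**2)
H = -11 (H = -9 - 2 = -11)
(11*H)*m(4) = (11*(-11))*(-24*4**2) = -(-2904)*16 = -121*(-384) = 46464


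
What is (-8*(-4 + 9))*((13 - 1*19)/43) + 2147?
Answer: 92561/43 ≈ 2152.6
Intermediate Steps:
(-8*(-4 + 9))*((13 - 1*19)/43) + 2147 = (-8*5)*((13 - 19)*(1/43)) + 2147 = -(-240)/43 + 2147 = -40*(-6/43) + 2147 = 240/43 + 2147 = 92561/43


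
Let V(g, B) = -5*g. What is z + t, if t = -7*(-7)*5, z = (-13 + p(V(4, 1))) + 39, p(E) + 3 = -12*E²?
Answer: -4532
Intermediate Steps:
p(E) = -3 - 12*E²
z = -4777 (z = (-13 + (-3 - 12*(-5*4)²)) + 39 = (-13 + (-3 - 12*(-20)²)) + 39 = (-13 + (-3 - 12*400)) + 39 = (-13 + (-3 - 4800)) + 39 = (-13 - 4803) + 39 = -4816 + 39 = -4777)
t = 245 (t = 49*5 = 245)
z + t = -4777 + 245 = -4532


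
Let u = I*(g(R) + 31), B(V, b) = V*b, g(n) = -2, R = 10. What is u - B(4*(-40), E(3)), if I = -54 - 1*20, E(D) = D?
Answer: -1666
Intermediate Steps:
I = -74 (I = -54 - 20 = -74)
u = -2146 (u = -74*(-2 + 31) = -74*29 = -2146)
u - B(4*(-40), E(3)) = -2146 - 4*(-40)*3 = -2146 - (-160)*3 = -2146 - 1*(-480) = -2146 + 480 = -1666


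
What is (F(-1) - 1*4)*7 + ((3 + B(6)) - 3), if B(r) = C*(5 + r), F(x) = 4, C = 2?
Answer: 22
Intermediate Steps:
B(r) = 10 + 2*r (B(r) = 2*(5 + r) = 10 + 2*r)
(F(-1) - 1*4)*7 + ((3 + B(6)) - 3) = (4 - 1*4)*7 + ((3 + (10 + 2*6)) - 3) = (4 - 4)*7 + ((3 + (10 + 12)) - 3) = 0*7 + ((3 + 22) - 3) = 0 + (25 - 3) = 0 + 22 = 22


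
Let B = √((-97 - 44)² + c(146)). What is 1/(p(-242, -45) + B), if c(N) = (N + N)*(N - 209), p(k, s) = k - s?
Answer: -197/37324 - 3*√165/37324 ≈ -0.0063106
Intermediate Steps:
c(N) = 2*N*(-209 + N) (c(N) = (2*N)*(-209 + N) = 2*N*(-209 + N))
B = 3*√165 (B = √((-97 - 44)² + 2*146*(-209 + 146)) = √((-141)² + 2*146*(-63)) = √(19881 - 18396) = √1485 = 3*√165 ≈ 38.536)
1/(p(-242, -45) + B) = 1/((-242 - 1*(-45)) + 3*√165) = 1/((-242 + 45) + 3*√165) = 1/(-197 + 3*√165)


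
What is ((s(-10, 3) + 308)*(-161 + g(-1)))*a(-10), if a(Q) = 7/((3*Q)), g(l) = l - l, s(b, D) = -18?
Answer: 32683/3 ≈ 10894.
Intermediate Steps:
g(l) = 0
a(Q) = 7/(3*Q) (a(Q) = 7*(1/(3*Q)) = 7/(3*Q))
((s(-10, 3) + 308)*(-161 + g(-1)))*a(-10) = ((-18 + 308)*(-161 + 0))*((7/3)/(-10)) = (290*(-161))*((7/3)*(-⅒)) = -46690*(-7/30) = 32683/3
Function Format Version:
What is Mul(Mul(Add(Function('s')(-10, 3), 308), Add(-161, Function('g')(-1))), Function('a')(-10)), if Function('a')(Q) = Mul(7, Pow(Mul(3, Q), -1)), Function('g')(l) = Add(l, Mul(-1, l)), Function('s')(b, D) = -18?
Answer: Rational(32683, 3) ≈ 10894.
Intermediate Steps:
Function('g')(l) = 0
Function('a')(Q) = Mul(Rational(7, 3), Pow(Q, -1)) (Function('a')(Q) = Mul(7, Mul(Rational(1, 3), Pow(Q, -1))) = Mul(Rational(7, 3), Pow(Q, -1)))
Mul(Mul(Add(Function('s')(-10, 3), 308), Add(-161, Function('g')(-1))), Function('a')(-10)) = Mul(Mul(Add(-18, 308), Add(-161, 0)), Mul(Rational(7, 3), Pow(-10, -1))) = Mul(Mul(290, -161), Mul(Rational(7, 3), Rational(-1, 10))) = Mul(-46690, Rational(-7, 30)) = Rational(32683, 3)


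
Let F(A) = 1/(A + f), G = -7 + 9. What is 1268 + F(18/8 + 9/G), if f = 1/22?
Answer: 379176/299 ≈ 1268.1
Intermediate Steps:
f = 1/22 ≈ 0.045455
G = 2
F(A) = 1/(1/22 + A) (F(A) = 1/(A + 1/22) = 1/(1/22 + A))
1268 + F(18/8 + 9/G) = 1268 + 22/(1 + 22*(18/8 + 9/2)) = 1268 + 22/(1 + 22*(18*(⅛) + 9*(½))) = 1268 + 22/(1 + 22*(9/4 + 9/2)) = 1268 + 22/(1 + 22*(27/4)) = 1268 + 22/(1 + 297/2) = 1268 + 22/(299/2) = 1268 + 22*(2/299) = 1268 + 44/299 = 379176/299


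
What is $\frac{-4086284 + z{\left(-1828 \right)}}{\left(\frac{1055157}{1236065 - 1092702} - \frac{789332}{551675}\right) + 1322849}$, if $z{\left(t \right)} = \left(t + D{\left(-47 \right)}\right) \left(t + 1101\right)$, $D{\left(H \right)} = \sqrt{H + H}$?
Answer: $- \frac{54519118312189300}{26156077331893171} - \frac{57498272259175 i \sqrt{94}}{104624309327572684} \approx -2.0844 - 0.0053283 i$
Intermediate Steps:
$D{\left(H \right)} = \sqrt{2} \sqrt{H}$ ($D{\left(H \right)} = \sqrt{2 H} = \sqrt{2} \sqrt{H}$)
$z{\left(t \right)} = \left(1101 + t\right) \left(t + i \sqrt{94}\right)$ ($z{\left(t \right)} = \left(t + \sqrt{2} \sqrt{-47}\right) \left(t + 1101\right) = \left(t + \sqrt{2} i \sqrt{47}\right) \left(1101 + t\right) = \left(t + i \sqrt{94}\right) \left(1101 + t\right) = \left(1101 + t\right) \left(t + i \sqrt{94}\right)$)
$\frac{-4086284 + z{\left(-1828 \right)}}{\left(\frac{1055157}{1236065 - 1092702} - \frac{789332}{551675}\right) + 1322849} = \frac{-4086284 + \left(\left(-1828\right)^{2} + 1101 \left(-1828\right) + 1101 i \sqrt{94} + i \left(-1828\right) \sqrt{94}\right)}{\left(\frac{1055157}{1236065 - 1092702} - \frac{789332}{551675}\right) + 1322849} = \frac{-4086284 + \left(3341584 - 2012628 + 1101 i \sqrt{94} - 1828 i \sqrt{94}\right)}{\left(\frac{1055157}{1236065 - 1092702} - \frac{789332}{551675}\right) + 1322849} = \frac{-4086284 + \left(1328956 - 727 i \sqrt{94}\right)}{\left(\frac{1055157}{143363} - \frac{789332}{551675}\right) + 1322849} = \frac{-2757328 - 727 i \sqrt{94}}{\left(1055157 \cdot \frac{1}{143363} - \frac{789332}{551675}\right) + 1322849} = \frac{-2757328 - 727 i \sqrt{94}}{\left(\frac{1055157}{143363} - \frac{789332}{551675}\right) + 1322849} = \frac{-2757328 - 727 i \sqrt{94}}{\frac{468942734459}{79089783025} + 1322849} = \frac{-2757328 - 727 i \sqrt{94}}{\frac{104624309327572684}{79089783025}} = \left(-2757328 - 727 i \sqrt{94}\right) \frac{79089783025}{104624309327572684} = - \frac{54519118312189300}{26156077331893171} - \frac{57498272259175 i \sqrt{94}}{104624309327572684}$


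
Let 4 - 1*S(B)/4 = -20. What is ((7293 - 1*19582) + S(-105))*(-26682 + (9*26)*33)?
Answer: 231179280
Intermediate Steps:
S(B) = 96 (S(B) = 16 - 4*(-20) = 16 + 80 = 96)
((7293 - 1*19582) + S(-105))*(-26682 + (9*26)*33) = ((7293 - 1*19582) + 96)*(-26682 + (9*26)*33) = ((7293 - 19582) + 96)*(-26682 + 234*33) = (-12289 + 96)*(-26682 + 7722) = -12193*(-18960) = 231179280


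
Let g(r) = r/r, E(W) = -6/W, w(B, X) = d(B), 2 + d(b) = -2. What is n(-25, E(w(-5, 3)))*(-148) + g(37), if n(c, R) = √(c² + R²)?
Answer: 1 - 74*√2509 ≈ -3705.7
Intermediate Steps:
d(b) = -4 (d(b) = -2 - 2 = -4)
w(B, X) = -4
n(c, R) = √(R² + c²)
g(r) = 1
n(-25, E(w(-5, 3)))*(-148) + g(37) = √((-6/(-4))² + (-25)²)*(-148) + 1 = √((-6*(-¼))² + 625)*(-148) + 1 = √((3/2)² + 625)*(-148) + 1 = √(9/4 + 625)*(-148) + 1 = √(2509/4)*(-148) + 1 = (√2509/2)*(-148) + 1 = -74*√2509 + 1 = 1 - 74*√2509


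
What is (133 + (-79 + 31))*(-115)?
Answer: -9775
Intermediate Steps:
(133 + (-79 + 31))*(-115) = (133 - 48)*(-115) = 85*(-115) = -9775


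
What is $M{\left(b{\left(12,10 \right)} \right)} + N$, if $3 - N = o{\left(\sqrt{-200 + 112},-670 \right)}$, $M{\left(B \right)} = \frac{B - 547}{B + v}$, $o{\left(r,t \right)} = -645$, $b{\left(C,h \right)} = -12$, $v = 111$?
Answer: $\frac{63593}{99} \approx 642.35$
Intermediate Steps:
$M{\left(B \right)} = \frac{-547 + B}{111 + B}$ ($M{\left(B \right)} = \frac{B - 547}{B + 111} = \frac{-547 + B}{111 + B}$)
$N = 648$ ($N = 3 - -645 = 3 + 645 = 648$)
$M{\left(b{\left(12,10 \right)} \right)} + N = \frac{-547 - 12}{111 - 12} + 648 = \frac{1}{99} \left(-559\right) + 648 = - \frac{559}{99} + 648 = \frac{63593}{99}$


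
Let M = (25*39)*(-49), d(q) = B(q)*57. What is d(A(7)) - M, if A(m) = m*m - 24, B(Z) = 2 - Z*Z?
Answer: 12264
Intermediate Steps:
B(Z) = 2 - Z²
A(m) = -24 + m² (A(m) = m² - 24 = -24 + m²)
d(q) = 114 - 57*q² (d(q) = (2 - q²)*57 = 114 - 57*q²)
M = -47775 (M = 975*(-49) = -47775)
d(A(7)) - M = (114 - 57*(-24 + 7²)²) - 1*(-47775) = (114 - 57*(-24 + 49)²) + 47775 = (114 - 57*25²) + 47775 = (114 - 57*625) + 47775 = (114 - 35625) + 47775 = -35511 + 47775 = 12264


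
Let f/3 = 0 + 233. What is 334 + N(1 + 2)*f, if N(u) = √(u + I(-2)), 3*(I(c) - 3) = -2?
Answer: 334 + 932*√3 ≈ 1948.3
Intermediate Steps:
I(c) = 7/3 (I(c) = 3 + (⅓)*(-2) = 3 - ⅔ = 7/3)
N(u) = √(7/3 + u) (N(u) = √(u + 7/3) = √(7/3 + u))
f = 699 (f = 3*(0 + 233) = 3*233 = 699)
334 + N(1 + 2)*f = 334 + (√(21 + 9*(1 + 2))/3)*699 = 334 + (√(21 + 9*3)/3)*699 = 334 + (√(21 + 27)/3)*699 = 334 + (√48/3)*699 = 334 + ((4*√3)/3)*699 = 334 + (4*√3/3)*699 = 334 + 932*√3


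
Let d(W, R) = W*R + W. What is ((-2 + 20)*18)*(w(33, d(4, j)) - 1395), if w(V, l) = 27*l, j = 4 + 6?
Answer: -67068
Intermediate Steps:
j = 10
d(W, R) = W + R*W (d(W, R) = R*W + W = W + R*W)
((-2 + 20)*18)*(w(33, d(4, j)) - 1395) = ((-2 + 20)*18)*(27*(4*(1 + 10)) - 1395) = (18*18)*(27*(4*11) - 1395) = 324*(27*44 - 1395) = 324*(1188 - 1395) = 324*(-207) = -67068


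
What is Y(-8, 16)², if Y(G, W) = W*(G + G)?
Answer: 65536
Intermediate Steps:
Y(G, W) = 2*G*W (Y(G, W) = W*(2*G) = 2*G*W)
Y(-8, 16)² = (2*(-8)*16)² = (-256)² = 65536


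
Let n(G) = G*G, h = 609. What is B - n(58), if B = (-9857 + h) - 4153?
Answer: -16765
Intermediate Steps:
n(G) = G²
B = -13401 (B = (-9857 + 609) - 4153 = -9248 - 4153 = -13401)
B - n(58) = -13401 - 1*58² = -13401 - 1*3364 = -13401 - 3364 = -16765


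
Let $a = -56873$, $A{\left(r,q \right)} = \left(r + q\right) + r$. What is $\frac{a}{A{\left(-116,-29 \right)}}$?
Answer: $\frac{56873}{261} \approx 217.9$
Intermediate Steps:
$A{\left(r,q \right)} = q + 2 r$ ($A{\left(r,q \right)} = \left(q + r\right) + r = q + 2 r$)
$\frac{a}{A{\left(-116,-29 \right)}} = - \frac{56873}{-29 + 2 \left(-116\right)} = - \frac{56873}{-29 - 232} = - \frac{56873}{-261} = \left(-56873\right) \left(- \frac{1}{261}\right) = \frac{56873}{261}$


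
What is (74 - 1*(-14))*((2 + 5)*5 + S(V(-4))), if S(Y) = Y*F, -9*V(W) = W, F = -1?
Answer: 27368/9 ≈ 3040.9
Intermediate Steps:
V(W) = -W/9
S(Y) = -Y (S(Y) = Y*(-1) = -Y)
(74 - 1*(-14))*((2 + 5)*5 + S(V(-4))) = (74 - 1*(-14))*((2 + 5)*5 - (-1)*(-4)/9) = (74 + 14)*(7*5 - 1*4/9) = 88*(35 - 4/9) = 88*(311/9) = 27368/9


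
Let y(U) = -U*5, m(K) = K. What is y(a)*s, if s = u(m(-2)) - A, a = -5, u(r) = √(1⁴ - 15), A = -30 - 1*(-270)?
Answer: -6000 + 25*I*√14 ≈ -6000.0 + 93.541*I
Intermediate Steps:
A = 240 (A = -30 + 270 = 240)
u(r) = I*√14 (u(r) = √(1 - 15) = √(-14) = I*√14)
y(U) = -5*U
s = -240 + I*√14 (s = I*√14 - 1*240 = I*√14 - 240 = -240 + I*√14 ≈ -240.0 + 3.7417*I)
y(a)*s = (-5*(-5))*(-240 + I*√14) = 25*(-240 + I*√14) = -6000 + 25*I*√14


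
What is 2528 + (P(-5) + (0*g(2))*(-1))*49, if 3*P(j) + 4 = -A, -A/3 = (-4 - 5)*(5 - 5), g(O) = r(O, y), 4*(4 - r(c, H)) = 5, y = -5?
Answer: 7388/3 ≈ 2462.7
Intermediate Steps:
r(c, H) = 11/4 (r(c, H) = 4 - ¼*5 = 4 - 5/4 = 11/4)
g(O) = 11/4
A = 0 (A = -3*(-4 - 5)*(5 - 5) = -(-27)*0 = -3*0 = 0)
P(j) = -4/3 (P(j) = -4/3 + (-1*0)/3 = -4/3 + (⅓)*0 = -4/3 + 0 = -4/3)
2528 + (P(-5) + (0*g(2))*(-1))*49 = 2528 + (-4/3 + (0*(11/4))*(-1))*49 = 2528 + (-4/3 + 0*(-1))*49 = 2528 + (-4/3 + 0)*49 = 2528 - 4/3*49 = 2528 - 196/3 = 7388/3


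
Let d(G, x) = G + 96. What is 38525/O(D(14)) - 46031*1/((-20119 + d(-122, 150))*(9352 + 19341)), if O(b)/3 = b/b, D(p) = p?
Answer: 7422746440906/578020485 ≈ 12842.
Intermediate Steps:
d(G, x) = 96 + G
O(b) = 3 (O(b) = 3*(b/b) = 3*1 = 3)
38525/O(D(14)) - 46031*1/((-20119 + d(-122, 150))*(9352 + 19341)) = 38525/3 - 46031*1/((-20119 + (96 - 122))*(9352 + 19341)) = 38525*(⅓) - 46031*1/(28693*(-20119 - 26)) = 38525/3 - 46031/((-20145*28693)) = 38525/3 - 46031/(-578020485) = 38525/3 - 46031*(-1/578020485) = 38525/3 + 46031/578020485 = 7422746440906/578020485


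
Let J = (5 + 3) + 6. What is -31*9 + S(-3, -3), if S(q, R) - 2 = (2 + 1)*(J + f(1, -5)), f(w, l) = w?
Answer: -232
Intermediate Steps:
J = 14 (J = 8 + 6 = 14)
S(q, R) = 47 (S(q, R) = 2 + (2 + 1)*(14 + 1) = 2 + 3*15 = 2 + 45 = 47)
-31*9 + S(-3, -3) = -31*9 + 47 = -279 + 47 = -232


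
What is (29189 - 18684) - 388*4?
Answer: 8953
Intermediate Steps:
(29189 - 18684) - 388*4 = 10505 - 1552 = 8953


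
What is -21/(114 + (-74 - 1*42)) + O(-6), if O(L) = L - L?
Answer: 21/2 ≈ 10.500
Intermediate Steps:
O(L) = 0
-21/(114 + (-74 - 1*42)) + O(-6) = -21/(114 + (-74 - 1*42)) + 0 = -21/(114 + (-74 - 42)) + 0 = -21/(114 - 116) + 0 = -21/(-2) + 0 = -½*(-21) + 0 = 21/2 + 0 = 21/2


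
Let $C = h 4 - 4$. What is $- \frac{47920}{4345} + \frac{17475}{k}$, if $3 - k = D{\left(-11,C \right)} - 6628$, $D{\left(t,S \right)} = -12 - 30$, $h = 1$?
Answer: $- \frac{48768257}{5798837} \approx -8.41$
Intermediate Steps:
$C = 0$ ($C = 1 \cdot 4 - 4 = 4 - 4 = 0$)
$D{\left(t,S \right)} = -42$ ($D{\left(t,S \right)} = -12 - 30 = -42$)
$k = 6673$ ($k = 3 - \left(-42 - 6628\right) = 3 - -6670 = 3 + 6670 = 6673$)
$- \frac{47920}{4345} + \frac{17475}{k} = - \frac{47920}{4345} + \frac{17475}{6673} = \left(-47920\right) \frac{1}{4345} + 17475 \cdot \frac{1}{6673} = - \frac{9584}{869} + \frac{17475}{6673} = - \frac{48768257}{5798837}$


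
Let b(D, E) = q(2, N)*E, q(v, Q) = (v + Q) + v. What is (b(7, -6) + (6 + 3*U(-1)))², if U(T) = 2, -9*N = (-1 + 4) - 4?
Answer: 1444/9 ≈ 160.44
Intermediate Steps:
N = ⅑ (N = -((-1 + 4) - 4)/9 = -(3 - 4)/9 = -⅑*(-1) = ⅑ ≈ 0.11111)
q(v, Q) = Q + 2*v (q(v, Q) = (Q + v) + v = Q + 2*v)
b(D, E) = 37*E/9 (b(D, E) = (⅑ + 2*2)*E = (⅑ + 4)*E = 37*E/9)
(b(7, -6) + (6 + 3*U(-1)))² = ((37/9)*(-6) + (6 + 3*2))² = (-74/3 + (6 + 6))² = (-74/3 + 12)² = (-38/3)² = 1444/9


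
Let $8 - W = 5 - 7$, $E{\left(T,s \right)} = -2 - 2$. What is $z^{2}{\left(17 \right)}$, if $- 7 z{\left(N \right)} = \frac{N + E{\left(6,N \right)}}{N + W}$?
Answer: $\frac{169}{35721} \approx 0.0047311$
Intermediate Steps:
$E{\left(T,s \right)} = -4$
$W = 10$ ($W = 8 - \left(5 - 7\right) = 8 - -2 = 8 + 2 = 10$)
$z{\left(N \right)} = - \frac{-4 + N}{7 \left(10 + N\right)}$ ($z{\left(N \right)} = - \frac{\left(N - 4\right) \frac{1}{N + 10}}{7} = - \frac{\left(-4 + N\right) \frac{1}{10 + N}}{7} = - \frac{\frac{1}{10 + N} \left(-4 + N\right)}{7} = - \frac{-4 + N}{7 \left(10 + N\right)}$)
$z^{2}{\left(17 \right)} = \left(\frac{4 - 17}{7 \left(10 + 17\right)}\right)^{2} = \left(\frac{4 - 17}{7 \cdot 27}\right)^{2} = \left(\frac{1}{7} \cdot \frac{1}{27} \left(-13\right)\right)^{2} = \left(- \frac{13}{189}\right)^{2} = \frac{169}{35721}$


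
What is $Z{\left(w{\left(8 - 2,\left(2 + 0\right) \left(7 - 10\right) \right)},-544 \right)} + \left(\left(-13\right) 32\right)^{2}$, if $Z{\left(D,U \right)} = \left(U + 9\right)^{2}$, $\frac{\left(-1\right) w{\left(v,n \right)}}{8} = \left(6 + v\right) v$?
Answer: $459281$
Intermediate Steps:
$w{\left(v,n \right)} = - 8 v \left(6 + v\right)$ ($w{\left(v,n \right)} = - 8 \left(6 + v\right) v = - 8 v \left(6 + v\right)$)
$Z{\left(D,U \right)} = \left(9 + U\right)^{2}$
$Z{\left(w{\left(8 - 2,\left(2 + 0\right) \left(7 - 10\right) \right)},-544 \right)} + \left(\left(-13\right) 32\right)^{2} = \left(9 - 544\right)^{2} + \left(\left(-13\right) 32\right)^{2} = \left(-535\right)^{2} + \left(-416\right)^{2} = 286225 + 173056 = 459281$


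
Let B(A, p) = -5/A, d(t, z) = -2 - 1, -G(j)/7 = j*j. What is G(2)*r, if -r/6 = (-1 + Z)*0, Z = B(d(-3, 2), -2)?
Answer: 0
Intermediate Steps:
G(j) = -7*j² (G(j) = -7*j*j = -7*j²)
d(t, z) = -3
Z = 5/3 (Z = -5/(-3) = -5*(-⅓) = 5/3 ≈ 1.6667)
r = 0 (r = -6*(-1 + 5/3)*0 = -4*0 = -6*0 = 0)
G(2)*r = -7*2²*0 = -7*4*0 = -28*0 = 0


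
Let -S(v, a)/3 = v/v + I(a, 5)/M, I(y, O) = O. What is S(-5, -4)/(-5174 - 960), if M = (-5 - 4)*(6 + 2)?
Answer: 67/147216 ≈ 0.00045511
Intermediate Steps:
M = -72 (M = -9*8 = -72)
S(v, a) = -67/24 (S(v, a) = -3*(v/v + 5/(-72)) = -3*(1 + 5*(-1/72)) = -3*(1 - 5/72) = -3*67/72 = -67/24)
S(-5, -4)/(-5174 - 960) = -67/24/(-5174 - 960) = -67/24/(-6134) = -1/6134*(-67/24) = 67/147216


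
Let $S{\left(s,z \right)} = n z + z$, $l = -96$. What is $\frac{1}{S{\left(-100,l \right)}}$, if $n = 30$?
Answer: $- \frac{1}{2976} \approx -0.00033602$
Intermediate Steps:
$S{\left(s,z \right)} = 31 z$ ($S{\left(s,z \right)} = 30 z + z = 31 z$)
$\frac{1}{S{\left(-100,l \right)}} = \frac{1}{31 \left(-96\right)} = \frac{1}{-2976} = - \frac{1}{2976}$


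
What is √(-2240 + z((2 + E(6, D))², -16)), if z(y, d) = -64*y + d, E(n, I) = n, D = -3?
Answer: 4*I*√397 ≈ 79.699*I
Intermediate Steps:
z(y, d) = d - 64*y
√(-2240 + z((2 + E(6, D))², -16)) = √(-2240 + (-16 - 64*(2 + 6)²)) = √(-2240 + (-16 - 64*8²)) = √(-2240 + (-16 - 64*64)) = √(-2240 + (-16 - 4096)) = √(-2240 - 4112) = √(-6352) = 4*I*√397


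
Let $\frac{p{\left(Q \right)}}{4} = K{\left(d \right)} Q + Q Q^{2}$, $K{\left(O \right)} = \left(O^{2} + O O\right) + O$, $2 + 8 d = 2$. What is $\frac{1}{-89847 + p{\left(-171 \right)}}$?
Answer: $- \frac{1}{20090691} \approx -4.9774 \cdot 10^{-8}$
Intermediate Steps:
$d = 0$ ($d = - \frac{1}{4} + \frac{1}{8} \cdot 2 = - \frac{1}{4} + \frac{1}{4} = 0$)
$K{\left(O \right)} = O + 2 O^{2}$ ($K{\left(O \right)} = \left(O^{2} + O^{2}\right) + O = 2 O^{2} + O = O + 2 O^{2}$)
$p{\left(Q \right)} = 4 Q^{3}$ ($p{\left(Q \right)} = 4 \left(0 \left(1 + 2 \cdot 0\right) Q + Q Q^{2}\right) = 4 \left(0 \left(1 + 0\right) Q + Q^{3}\right) = 4 \left(0 \cdot 1 Q + Q^{3}\right) = 4 \left(0 Q + Q^{3}\right) = 4 \left(0 + Q^{3}\right) = 4 Q^{3}$)
$\frac{1}{-89847 + p{\left(-171 \right)}} = \frac{1}{-89847 + 4 \left(-171\right)^{3}} = \frac{1}{-89847 + 4 \left(-5000211\right)} = \frac{1}{-89847 - 20000844} = \frac{1}{-20090691} = - \frac{1}{20090691}$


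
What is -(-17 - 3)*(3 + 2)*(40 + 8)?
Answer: 4800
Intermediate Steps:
-(-17 - 3)*(3 + 2)*(40 + 8) = -(-20*5)*48 = -(-100)*48 = -1*(-4800) = 4800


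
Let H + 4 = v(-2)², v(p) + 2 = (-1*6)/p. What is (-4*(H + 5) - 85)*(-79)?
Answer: 7347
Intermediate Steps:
v(p) = -2 - 6/p (v(p) = -2 + (-1*6)/p = -2 - 6/p)
H = -3 (H = -4 + (-2 - 6/(-2))² = -4 + (-2 - 6*(-½))² = -4 + (-2 + 3)² = -4 + 1² = -4 + 1 = -3)
(-4*(H + 5) - 85)*(-79) = (-4*(-3 + 5) - 85)*(-79) = (-4*2 - 85)*(-79) = (-8 - 85)*(-79) = -93*(-79) = 7347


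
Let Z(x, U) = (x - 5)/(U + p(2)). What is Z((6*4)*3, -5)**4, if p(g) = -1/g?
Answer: 322417936/14641 ≈ 22022.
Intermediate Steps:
Z(x, U) = (-5 + x)/(-1/2 + U) (Z(x, U) = (x - 5)/(U - 1/2) = (-5 + x)/(U - 1*1/2) = (-5 + x)/(U - 1/2) = (-5 + x)/(-1/2 + U))
Z((6*4)*3, -5)**4 = (2*(-5 + (6*4)*3)/(-1 + 2*(-5)))**4 = (2*(-5 + 24*3)/(-1 - 10))**4 = (2*(-5 + 72)/(-11))**4 = (2*(-1/11)*67)**4 = (-134/11)**4 = 322417936/14641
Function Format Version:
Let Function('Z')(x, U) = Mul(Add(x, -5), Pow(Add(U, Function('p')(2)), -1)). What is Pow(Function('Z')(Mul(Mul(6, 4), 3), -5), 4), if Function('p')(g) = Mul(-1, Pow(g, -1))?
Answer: Rational(322417936, 14641) ≈ 22022.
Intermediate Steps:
Function('Z')(x, U) = Mul(Pow(Add(Rational(-1, 2), U), -1), Add(-5, x)) (Function('Z')(x, U) = Mul(Add(x, -5), Pow(Add(U, Mul(-1, Pow(2, -1))), -1)) = Mul(Add(-5, x), Pow(Add(U, Mul(-1, Rational(1, 2))), -1)) = Mul(Add(-5, x), Pow(Add(U, Rational(-1, 2)), -1)) = Mul(Add(-5, x), Pow(Add(Rational(-1, 2), U), -1)) = Mul(Pow(Add(Rational(-1, 2), U), -1), Add(-5, x)))
Pow(Function('Z')(Mul(Mul(6, 4), 3), -5), 4) = Pow(Mul(2, Pow(Add(-1, Mul(2, -5)), -1), Add(-5, Mul(Mul(6, 4), 3))), 4) = Pow(Mul(2, Pow(Add(-1, -10), -1), Add(-5, Mul(24, 3))), 4) = Pow(Mul(2, Pow(-11, -1), Add(-5, 72)), 4) = Pow(Mul(2, Rational(-1, 11), 67), 4) = Pow(Rational(-134, 11), 4) = Rational(322417936, 14641)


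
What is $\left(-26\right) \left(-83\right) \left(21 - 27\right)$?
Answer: $-12948$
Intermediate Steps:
$\left(-26\right) \left(-83\right) \left(21 - 27\right) = 2158 \left(-6\right) = -12948$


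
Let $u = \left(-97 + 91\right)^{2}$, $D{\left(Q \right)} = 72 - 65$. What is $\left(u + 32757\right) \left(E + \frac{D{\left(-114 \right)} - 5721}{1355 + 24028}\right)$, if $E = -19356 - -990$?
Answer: $- \frac{5095921709452}{8461} \approx -6.0228 \cdot 10^{8}$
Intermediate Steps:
$D{\left(Q \right)} = 7$ ($D{\left(Q \right)} = 72 - 65 = 7$)
$u = 36$ ($u = \left(-6\right)^{2} = 36$)
$E = -18366$ ($E = -19356 + 990 = -18366$)
$\left(u + 32757\right) \left(E + \frac{D{\left(-114 \right)} - 5721}{1355 + 24028}\right) = \left(36 + 32757\right) \left(-18366 + \frac{7 - 5721}{1355 + 24028}\right) = 32793 \left(-18366 - \frac{5714}{25383}\right) = 32793 \left(- \frac{466189892}{25383}\right) = - \frac{5095921709452}{8461}$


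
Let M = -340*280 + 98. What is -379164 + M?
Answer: -474266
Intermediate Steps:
M = -95102 (M = -95200 + 98 = -95102)
-379164 + M = -379164 - 95102 = -474266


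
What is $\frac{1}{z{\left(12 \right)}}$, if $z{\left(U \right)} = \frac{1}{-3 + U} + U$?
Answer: $\frac{9}{109} \approx 0.082569$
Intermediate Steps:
$z{\left(U \right)} = U + \frac{1}{-3 + U}$
$\frac{1}{z{\left(12 \right)}} = \frac{1}{\frac{1}{-3 + 12} \left(1 + 12^{2} - 36\right)} = \frac{1}{\frac{1}{9} \left(1 + 144 - 36\right)} = \frac{1}{\frac{1}{9} \cdot 109} = \frac{1}{\frac{109}{9}} = \frac{9}{109}$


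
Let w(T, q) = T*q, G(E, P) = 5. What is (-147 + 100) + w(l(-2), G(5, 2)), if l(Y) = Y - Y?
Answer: -47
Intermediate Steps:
l(Y) = 0
(-147 + 100) + w(l(-2), G(5, 2)) = (-147 + 100) + 0*5 = -47 + 0 = -47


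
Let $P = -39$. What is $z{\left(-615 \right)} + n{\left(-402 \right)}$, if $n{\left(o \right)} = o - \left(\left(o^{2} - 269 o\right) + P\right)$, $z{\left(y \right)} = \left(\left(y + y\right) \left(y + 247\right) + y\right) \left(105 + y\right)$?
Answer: $-230802855$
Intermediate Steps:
$z{\left(y \right)} = \left(105 + y\right) \left(y + 2 y \left(247 + y\right)\right)$ ($z{\left(y \right)} = \left(2 y \left(247 + y\right) + y\right) \left(105 + y\right) = \left(y + 2 y \left(247 + y\right)\right) \left(105 + y\right) = \left(105 + y\right) \left(y + 2 y \left(247 + y\right)\right)$)
$n{\left(o \right)} = 39 - o^{2} + 270 o$ ($n{\left(o \right)} = o - \left(\left(o^{2} - 269 o\right) - 39\right) = o - \left(-39 + o^{2} - 269 o\right) = o + \left(39 - o^{2} + 269 o\right) = 39 - o^{2} + 270 o$)
$z{\left(-615 \right)} + n{\left(-402 \right)} = - 615 \left(51975 + 2 \left(-615\right)^{2} + 705 \left(-615\right)\right) + \left(39 - \left(-402\right)^{2} + 270 \left(-402\right)\right) = - 615 \left(51975 + 2 \cdot 378225 - 433575\right) - 270105 = - 615 \left(51975 + 756450 - 433575\right) - 270105 = \left(-615\right) 374850 - 270105 = -230532750 - 270105 = -230802855$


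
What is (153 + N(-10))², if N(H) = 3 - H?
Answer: 27556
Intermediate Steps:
(153 + N(-10))² = (153 + (3 - 1*(-10)))² = (153 + (3 + 10))² = (153 + 13)² = 166² = 27556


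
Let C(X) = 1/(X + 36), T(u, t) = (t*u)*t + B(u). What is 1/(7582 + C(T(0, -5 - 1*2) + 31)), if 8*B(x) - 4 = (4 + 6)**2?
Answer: 80/606561 ≈ 0.00013189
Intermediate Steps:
B(x) = 13 (B(x) = 1/2 + (4 + 6)**2/8 = 1/2 + (1/8)*10**2 = 1/2 + (1/8)*100 = 1/2 + 25/2 = 13)
T(u, t) = 13 + u*t**2 (T(u, t) = (t*u)*t + 13 = u*t**2 + 13 = 13 + u*t**2)
C(X) = 1/(36 + X)
1/(7582 + C(T(0, -5 - 1*2) + 31)) = 1/(7582 + 1/(36 + ((13 + 0*(-5 - 1*2)**2) + 31))) = 1/(7582 + 1/(36 + ((13 + 0*(-5 - 2)**2) + 31))) = 1/(7582 + 1/(36 + ((13 + 0*(-7)**2) + 31))) = 1/(7582 + 1/(36 + ((13 + 0*49) + 31))) = 1/(7582 + 1/(36 + ((13 + 0) + 31))) = 1/(7582 + 1/(36 + (13 + 31))) = 1/(7582 + 1/(36 + 44)) = 1/(7582 + 1/80) = 1/(606561/80) = 80/606561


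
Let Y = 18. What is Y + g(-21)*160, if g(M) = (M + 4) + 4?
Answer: -2062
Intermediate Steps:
g(M) = 8 + M (g(M) = (4 + M) + 4 = 8 + M)
Y + g(-21)*160 = 18 + (8 - 21)*160 = 18 - 13*160 = 18 - 2080 = -2062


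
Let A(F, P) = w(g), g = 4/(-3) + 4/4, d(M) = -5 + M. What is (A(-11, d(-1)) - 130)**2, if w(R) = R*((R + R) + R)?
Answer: 151321/9 ≈ 16813.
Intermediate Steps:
g = -1/3 (g = 4*(-1/3) + 4*(1/4) = -4/3 + 1 = -1/3 ≈ -0.33333)
w(R) = 3*R**2 (w(R) = R*(2*R + R) = R*(3*R) = 3*R**2)
A(F, P) = 1/3 (A(F, P) = 3*(-1/3)**2 = 3*(1/9) = 1/3)
(A(-11, d(-1)) - 130)**2 = (1/3 - 130)**2 = (-389/3)**2 = 151321/9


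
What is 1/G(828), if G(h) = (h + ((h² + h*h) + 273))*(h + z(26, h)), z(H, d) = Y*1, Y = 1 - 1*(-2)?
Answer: 1/1140355539 ≈ 8.7692e-10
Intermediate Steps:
Y = 3 (Y = 1 + 2 = 3)
z(H, d) = 3 (z(H, d) = 3*1 = 3)
G(h) = (3 + h)*(273 + h + 2*h²) (G(h) = (h + ((h² + h*h) + 273))*(h + 3) = (h + ((h² + h²) + 273))*(3 + h) = (h + (2*h² + 273))*(3 + h) = (h + (273 + 2*h²))*(3 + h) = (273 + h + 2*h²)*(3 + h) = (3 + h)*(273 + h + 2*h²))
1/G(828) = 1/(819 + 2*828³ + 7*828² + 276*828) = 1/(819 + 2*567663552 + 7*685584 + 228528) = 1/(819 + 1135327104 + 4799088 + 228528) = 1/1140355539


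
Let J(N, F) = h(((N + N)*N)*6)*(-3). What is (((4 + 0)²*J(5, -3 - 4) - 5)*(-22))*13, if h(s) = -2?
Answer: -26026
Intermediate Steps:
J(N, F) = 6 (J(N, F) = -2*(-3) = 6)
(((4 + 0)²*J(5, -3 - 4) - 5)*(-22))*13 = (((4 + 0)²*6 - 5)*(-22))*13 = ((4²*6 - 5)*(-22))*13 = ((16*6 - 5)*(-22))*13 = ((96 - 5)*(-22))*13 = (91*(-22))*13 = -2002*13 = -26026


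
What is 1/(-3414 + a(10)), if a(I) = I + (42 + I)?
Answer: -1/3352 ≈ -0.00029833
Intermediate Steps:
a(I) = 42 + 2*I
1/(-3414 + a(10)) = 1/(-3414 + (42 + 2*10)) = 1/(-3414 + (42 + 20)) = 1/(-3414 + 62) = 1/(-3352) = -1/3352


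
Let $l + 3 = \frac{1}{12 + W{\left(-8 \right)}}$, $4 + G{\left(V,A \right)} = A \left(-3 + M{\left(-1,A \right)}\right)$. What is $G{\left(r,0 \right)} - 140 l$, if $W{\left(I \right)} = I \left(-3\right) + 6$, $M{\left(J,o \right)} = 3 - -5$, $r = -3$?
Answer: $\frac{1238}{3} \approx 412.67$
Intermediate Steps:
$M{\left(J,o \right)} = 8$ ($M{\left(J,o \right)} = 3 + 5 = 8$)
$W{\left(I \right)} = 6 - 3 I$ ($W{\left(I \right)} = - 3 I + 6 = 6 - 3 I$)
$G{\left(V,A \right)} = -4 + 5 A$ ($G{\left(V,A \right)} = -4 + A \left(-3 + 8\right) = -4 + A 5 = -4 + 5 A$)
$l = - \frac{125}{42}$ ($l = -3 + \frac{1}{12 + \left(6 - -24\right)} = -3 + \frac{1}{12 + \left(6 + 24\right)} = -3 + \frac{1}{12 + 30} = -3 + \frac{1}{42} = - \frac{125}{42} \approx -2.9762$)
$G{\left(r,0 \right)} - 140 l = \left(-4 + 5 \cdot 0\right) - - \frac{1250}{3} = \left(-4 + 0\right) + \frac{1250}{3} = -4 + \frac{1250}{3} = \frac{1238}{3}$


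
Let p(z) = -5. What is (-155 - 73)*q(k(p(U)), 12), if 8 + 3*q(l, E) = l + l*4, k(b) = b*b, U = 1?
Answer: -8892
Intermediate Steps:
k(b) = b²
q(l, E) = -8/3 + 5*l/3 (q(l, E) = -8/3 + (l + l*4)/3 = -8/3 + (l + 4*l)/3 = -8/3 + (5*l)/3 = -8/3 + 5*l/3)
(-155 - 73)*q(k(p(U)), 12) = (-155 - 73)*(-8/3 + (5/3)*(-5)²) = -228*(-8/3 + (5/3)*25) = -228*(-8/3 + 125/3) = -228*39 = -8892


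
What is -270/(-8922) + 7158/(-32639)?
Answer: -9175191/48534193 ≈ -0.18905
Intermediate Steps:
-270/(-8922) + 7158/(-32639) = -270*(-1/8922) + 7158*(-1/32639) = 45/1487 - 7158/32639 = -9175191/48534193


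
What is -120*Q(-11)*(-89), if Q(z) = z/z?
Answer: 10680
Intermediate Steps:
Q(z) = 1
-120*Q(-11)*(-89) = -120*1*(-89) = -120*(-89) = 10680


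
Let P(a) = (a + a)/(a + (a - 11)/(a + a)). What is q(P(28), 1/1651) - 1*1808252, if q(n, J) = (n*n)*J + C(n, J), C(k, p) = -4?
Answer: -7500073519935104/4147683475 ≈ -1.8083e+6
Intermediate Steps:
P(a) = 2*a/(a + (-11 + a)/(2*a)) (P(a) = (2*a)/(a + (-11 + a)/((2*a))) = (2*a)/(a + (-11 + a)*(1/(2*a))) = (2*a)/(a + (-11 + a)/(2*a)) = 2*a/(a + (-11 + a)/(2*a)))
q(n, J) = -4 + J*n² (q(n, J) = (n*n)*J - 4 = n²*J - 4 = J*n² - 4 = -4 + J*n²)
q(P(28), 1/1651) - 1*1808252 = (-4 + (4*28²/(-11 + 28 + 2*28²))²/1651) - 1*1808252 = (-4 + (4*784/(-11 + 28 + 2*784))²/1651) - 1808252 = (-4 + (4*784/(-11 + 28 + 1568))²/1651) - 1808252 = (-4 + (4*784/1585)²/1651) - 1808252 = (-4 + (4*784*(1/1585))²/1651) - 1808252 = (-4 + (3136/1585)²/1651) - 1808252 = (-4 + (1/1651)*(9834496/2512225)) - 1808252 = (-4 + 9834496/4147683475) - 1808252 = -16580899404/4147683475 - 1808252 = -7500073519935104/4147683475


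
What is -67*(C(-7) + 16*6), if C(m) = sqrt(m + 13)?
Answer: -6432 - 67*sqrt(6) ≈ -6596.1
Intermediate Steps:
C(m) = sqrt(13 + m)
-67*(C(-7) + 16*6) = -67*(sqrt(13 - 7) + 16*6) = -67*(sqrt(6) + 96) = -67*(96 + sqrt(6)) = -6432 - 67*sqrt(6)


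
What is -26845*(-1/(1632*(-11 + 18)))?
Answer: 3835/1632 ≈ 2.3499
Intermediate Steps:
-26845*(-1/(1632*(-11 + 18))) = -26845/((-1632*7)) = -26845/(-11424) = -26845*(-1/11424) = 3835/1632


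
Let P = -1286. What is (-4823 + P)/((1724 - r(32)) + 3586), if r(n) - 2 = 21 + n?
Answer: -6109/5255 ≈ -1.1625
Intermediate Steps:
r(n) = 23 + n (r(n) = 2 + (21 + n) = 23 + n)
(-4823 + P)/((1724 - r(32)) + 3586) = (-4823 - 1286)/((1724 - (23 + 32)) + 3586) = -6109/((1724 - 1*55) + 3586) = -6109/((1724 - 55) + 3586) = -6109/(1669 + 3586) = -6109/5255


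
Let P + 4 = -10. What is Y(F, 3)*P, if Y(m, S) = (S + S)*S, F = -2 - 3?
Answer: -252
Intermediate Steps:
P = -14 (P = -4 - 10 = -14)
F = -5
Y(m, S) = 2*S² (Y(m, S) = (2*S)*S = 2*S²)
Y(F, 3)*P = (2*3²)*(-14) = (2*9)*(-14) = 18*(-14) = -252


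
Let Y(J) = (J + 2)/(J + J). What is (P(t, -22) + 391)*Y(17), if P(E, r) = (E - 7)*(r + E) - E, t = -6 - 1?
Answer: 7638/17 ≈ 449.29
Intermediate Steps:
t = -7
Y(J) = (2 + J)/(2*J) (Y(J) = (2 + J)/((2*J)) = (2 + J)*(1/(2*J)) = (2 + J)/(2*J))
P(E, r) = -E + (-7 + E)*(E + r) (P(E, r) = (-7 + E)*(E + r) - E = -E + (-7 + E)*(E + r))
(P(t, -22) + 391)*Y(17) = (((-7)² - 8*(-7) - 7*(-22) - 7*(-22)) + 391)*((½)*(2 + 17)/17) = ((49 + 56 + 154 + 154) + 391)*((½)*(1/17)*19) = (413 + 391)*(19/34) = 804*(19/34) = 7638/17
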